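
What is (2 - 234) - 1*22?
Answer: -254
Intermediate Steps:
(2 - 234) - 1*22 = -232 - 22 = -254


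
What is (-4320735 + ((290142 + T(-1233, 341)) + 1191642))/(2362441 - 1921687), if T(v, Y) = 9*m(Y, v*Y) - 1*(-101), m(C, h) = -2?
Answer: -1419434/220377 ≈ -6.4409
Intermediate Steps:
T(v, Y) = 83 (T(v, Y) = 9*(-2) - 1*(-101) = -18 + 101 = 83)
(-4320735 + ((290142 + T(-1233, 341)) + 1191642))/(2362441 - 1921687) = (-4320735 + ((290142 + 83) + 1191642))/(2362441 - 1921687) = (-4320735 + (290225 + 1191642))/440754 = (-4320735 + 1481867)*(1/440754) = -2838868*1/440754 = -1419434/220377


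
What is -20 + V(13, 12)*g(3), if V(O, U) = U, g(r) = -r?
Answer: -56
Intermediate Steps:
-20 + V(13, 12)*g(3) = -20 + 12*(-1*3) = -20 + 12*(-3) = -20 - 36 = -56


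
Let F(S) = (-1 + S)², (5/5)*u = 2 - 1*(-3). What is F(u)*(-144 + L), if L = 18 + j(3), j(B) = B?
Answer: -1968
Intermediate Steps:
u = 5 (u = 2 - 1*(-3) = 2 + 3 = 5)
L = 21 (L = 18 + 3 = 21)
F(u)*(-144 + L) = (-1 + 5)²*(-144 + 21) = 4²*(-123) = 16*(-123) = -1968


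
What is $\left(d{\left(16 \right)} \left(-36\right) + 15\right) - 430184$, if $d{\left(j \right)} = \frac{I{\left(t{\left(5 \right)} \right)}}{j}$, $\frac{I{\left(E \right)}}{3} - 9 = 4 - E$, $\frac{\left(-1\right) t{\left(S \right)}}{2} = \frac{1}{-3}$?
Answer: $- \frac{1721009}{4} \approx -4.3025 \cdot 10^{5}$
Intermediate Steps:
$t{\left(S \right)} = \frac{2}{3}$ ($t{\left(S \right)} = - \frac{2}{-3} = \left(-2\right) \left(- \frac{1}{3}\right) = \frac{2}{3}$)
$I{\left(E \right)} = 39 - 3 E$ ($I{\left(E \right)} = 27 + 3 \left(4 - E\right) = 27 - \left(-12 + 3 E\right) = 39 - 3 E$)
$d{\left(j \right)} = \frac{37}{j}$ ($d{\left(j \right)} = \frac{39 - 2}{j} = \frac{37}{j}$)
$\left(d{\left(16 \right)} \left(-36\right) + 15\right) - 430184 = \left(\frac{37}{16} \left(-36\right) + 15\right) - 430184 = \left(- \frac{333}{4} + 15\right) - 430184 = - \frac{273}{4} - 430184 = - \frac{1721009}{4}$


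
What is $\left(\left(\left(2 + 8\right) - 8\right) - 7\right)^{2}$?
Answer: $25$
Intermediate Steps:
$\left(\left(\left(2 + 8\right) - 8\right) - 7\right)^{2} = \left(\left(10 - 8\right) - 7\right)^{2} = \left(2 - 7\right)^{2} = \left(-5\right)^{2} = 25$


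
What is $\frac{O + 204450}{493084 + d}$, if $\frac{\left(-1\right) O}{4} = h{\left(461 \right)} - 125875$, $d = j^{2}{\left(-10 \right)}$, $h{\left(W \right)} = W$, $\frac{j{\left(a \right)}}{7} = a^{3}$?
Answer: $\frac{353053}{24746542} \approx 0.014267$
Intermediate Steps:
$j{\left(a \right)} = 7 a^{3}$
$d = 49000000$ ($d = \left(7 \left(-10\right)^{3}\right)^{2} = \left(7 \left(-1000\right)\right)^{2} = \left(-7000\right)^{2} = 49000000$)
$O = 501656$ ($O = - 4 \left(461 - 125875\right) = \left(-4\right) \left(-125414\right) = 501656$)
$\frac{O + 204450}{493084 + d} = \frac{501656 + 204450}{493084 + 49000000} = \frac{706106}{49493084} = 706106 \cdot \frac{1}{49493084} = \frac{353053}{24746542}$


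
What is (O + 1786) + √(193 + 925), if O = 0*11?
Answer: 1786 + √1118 ≈ 1819.4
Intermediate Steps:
O = 0
(O + 1786) + √(193 + 925) = (0 + 1786) + √(193 + 925) = 1786 + √1118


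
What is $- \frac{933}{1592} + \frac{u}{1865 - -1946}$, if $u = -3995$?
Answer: $- \frac{9915703}{6067112} \approx -1.6343$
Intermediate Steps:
$- \frac{933}{1592} + \frac{u}{1865 - -1946} = - \frac{933}{1592} - \frac{3995}{1865 - -1946} = \left(-933\right) \frac{1}{1592} - \frac{3995}{1865 + 1946} = - \frac{933}{1592} - \frac{3995}{3811} = - \frac{9915703}{6067112}$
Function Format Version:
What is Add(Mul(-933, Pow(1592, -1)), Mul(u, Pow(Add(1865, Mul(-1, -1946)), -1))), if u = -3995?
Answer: Rational(-9915703, 6067112) ≈ -1.6343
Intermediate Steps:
Add(Mul(-933, Pow(1592, -1)), Mul(u, Pow(Add(1865, Mul(-1, -1946)), -1))) = Add(Mul(-933, Pow(1592, -1)), Mul(-3995, Pow(Add(1865, Mul(-1, -1946)), -1))) = Add(Mul(-933, Rational(1, 1592)), Mul(-3995, Pow(Add(1865, 1946), -1))) = Add(Rational(-933, 1592), Mul(-3995, Pow(3811, -1))) = Add(Rational(-933, 1592), Mul(-3995, Rational(1, 3811))) = Add(Rational(-933, 1592), Rational(-3995, 3811)) = Rational(-9915703, 6067112)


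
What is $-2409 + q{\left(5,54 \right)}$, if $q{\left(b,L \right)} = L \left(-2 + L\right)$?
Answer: $399$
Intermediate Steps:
$-2409 + q{\left(5,54 \right)} = -2409 + 54 \left(-2 + 54\right) = -2409 + 54 \cdot 52 = -2409 + 2808 = 399$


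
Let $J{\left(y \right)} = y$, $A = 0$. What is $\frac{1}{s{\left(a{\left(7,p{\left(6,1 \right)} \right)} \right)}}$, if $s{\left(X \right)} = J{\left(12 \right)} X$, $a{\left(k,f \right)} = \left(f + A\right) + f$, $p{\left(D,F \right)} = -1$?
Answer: $- \frac{1}{24} \approx -0.041667$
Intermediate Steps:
$a{\left(k,f \right)} = 2 f$ ($a{\left(k,f \right)} = \left(f + 0\right) + f = f + f = 2 f$)
$s{\left(X \right)} = 12 X$
$\frac{1}{s{\left(a{\left(7,p{\left(6,1 \right)} \right)} \right)}} = \frac{1}{12 \cdot 2 \left(-1\right)} = \frac{1}{12 \left(-2\right)} = \frac{1}{-24} = - \frac{1}{24}$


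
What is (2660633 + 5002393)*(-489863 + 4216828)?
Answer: 28559829696090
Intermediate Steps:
(2660633 + 5002393)*(-489863 + 4216828) = 7663026*3726965 = 28559829696090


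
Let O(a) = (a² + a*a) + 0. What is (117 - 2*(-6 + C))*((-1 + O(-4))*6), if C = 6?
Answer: 21762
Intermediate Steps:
O(a) = 2*a² (O(a) = (a² + a²) + 0 = 2*a² + 0 = 2*a²)
(117 - 2*(-6 + C))*((-1 + O(-4))*6) = (117 - 2*(-6 + 6))*((-1 + 2*(-4)²)*6) = (117 - 2*0)*((-1 + 2*16)*6) = (117 + 0)*((-1 + 32)*6) = 117*(31*6) = 117*186 = 21762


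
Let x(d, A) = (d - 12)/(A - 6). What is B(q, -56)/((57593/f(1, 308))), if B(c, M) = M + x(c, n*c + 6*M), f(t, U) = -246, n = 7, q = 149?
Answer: 9623274/40372693 ≈ 0.23836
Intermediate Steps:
x(d, A) = (-12 + d)/(-6 + A)
B(c, M) = M + (-12 + c)/(-6 + 6*M + 7*c) (B(c, M) = M + (-12 + c)/(-6 + (7*c + 6*M)) = M + (-12 + c)/(-6 + (6*M + 7*c)) = M + (-12 + c)/(-6 + 6*M + 7*c))
B(q, -56)/((57593/f(1, 308))) = (-56 + (-12 + 149)/(-6 + 6*(-56) + 7*149))/((57593/(-246))) = (-56 + 137/(-6 - 336 + 1043))/((57593*(-1/246))) = (-56 + 137/701)/(-57593/246) = (-56 + (1/701)*137)*(-246/57593) = (-56 + 137/701)*(-246/57593) = -39119/701*(-246/57593) = 9623274/40372693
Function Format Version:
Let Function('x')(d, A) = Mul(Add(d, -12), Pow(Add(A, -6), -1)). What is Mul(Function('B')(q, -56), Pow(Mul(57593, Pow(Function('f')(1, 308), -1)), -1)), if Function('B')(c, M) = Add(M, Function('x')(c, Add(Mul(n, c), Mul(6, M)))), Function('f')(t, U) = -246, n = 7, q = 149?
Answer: Rational(9623274, 40372693) ≈ 0.23836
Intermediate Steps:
Function('x')(d, A) = Mul(Pow(Add(-6, A), -1), Add(-12, d)) (Function('x')(d, A) = Mul(Add(-12, d), Pow(Add(-6, A), -1)) = Mul(Pow(Add(-6, A), -1), Add(-12, d)))
Function('B')(c, M) = Add(M, Mul(Pow(Add(-6, Mul(6, M), Mul(7, c)), -1), Add(-12, c))) (Function('B')(c, M) = Add(M, Mul(Pow(Add(-6, Add(Mul(7, c), Mul(6, M))), -1), Add(-12, c))) = Add(M, Mul(Pow(Add(-6, Add(Mul(6, M), Mul(7, c))), -1), Add(-12, c))) = Add(M, Mul(Pow(Add(-6, Mul(6, M), Mul(7, c)), -1), Add(-12, c))))
Mul(Function('B')(q, -56), Pow(Mul(57593, Pow(Function('f')(1, 308), -1)), -1)) = Mul(Add(-56, Mul(Pow(Add(-6, Mul(6, -56), Mul(7, 149)), -1), Add(-12, 149))), Pow(Mul(57593, Pow(-246, -1)), -1)) = Mul(Add(-56, Mul(Pow(Add(-6, -336, 1043), -1), 137)), Pow(Mul(57593, Rational(-1, 246)), -1)) = Mul(Add(-56, Mul(Pow(701, -1), 137)), Pow(Rational(-57593, 246), -1)) = Mul(Add(-56, Mul(Rational(1, 701), 137)), Rational(-246, 57593)) = Mul(Add(-56, Rational(137, 701)), Rational(-246, 57593)) = Mul(Rational(-39119, 701), Rational(-246, 57593)) = Rational(9623274, 40372693)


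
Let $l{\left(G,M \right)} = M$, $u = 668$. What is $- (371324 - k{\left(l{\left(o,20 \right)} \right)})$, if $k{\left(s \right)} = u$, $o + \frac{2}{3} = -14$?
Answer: $-370656$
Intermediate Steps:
$o = - \frac{44}{3}$ ($o = - \frac{2}{3} - 14 = - \frac{44}{3} \approx -14.667$)
$k{\left(s \right)} = 668$
$- (371324 - k{\left(l{\left(o,20 \right)} \right)}) = - (371324 - 668) = \left(-1\right) 370656 = -370656$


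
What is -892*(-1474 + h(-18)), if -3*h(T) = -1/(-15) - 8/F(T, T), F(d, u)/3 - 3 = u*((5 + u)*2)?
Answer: 27867740012/21195 ≈ 1.3148e+6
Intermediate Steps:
F(d, u) = 9 + 3*u*(10 + 2*u) (F(d, u) = 9 + 3*(u*((5 + u)*2)) = 9 + 3*(u*(10 + 2*u)) = 9 + 3*u*(10 + 2*u))
h(T) = -1/45 + 8/(3*(9 + 6*T² + 30*T)) (h(T) = -(-1/(-15) - 8/(9 + 6*T² + 30*T))/3 = -(-1*(-1/15) - 8/(9 + 6*T² + 30*T))/3 = -(1/15 - 8/(9 + 6*T² + 30*T))/3 = -1/45 + 8/(3*(9 + 6*T² + 30*T)))
-892*(-1474 + h(-18)) = -892*(-1474 + (37 - 10*(-18) - 2*(-18)²)/(45*(3 + 2*(-18)² + 10*(-18)))) = -892*(-1474 + (37 + 180 - 2*324)/(45*(3 + 2*324 - 180))) = -892*(-1474 + (37 + 180 - 648)/(45*(3 + 648 - 180))) = -892*(-1474 + (1/45)*(-431)/471) = -892*(-1474 + (1/45)*(1/471)*(-431)) = -892*(-1474 - 431/21195) = -892*(-31241861/21195) = 27867740012/21195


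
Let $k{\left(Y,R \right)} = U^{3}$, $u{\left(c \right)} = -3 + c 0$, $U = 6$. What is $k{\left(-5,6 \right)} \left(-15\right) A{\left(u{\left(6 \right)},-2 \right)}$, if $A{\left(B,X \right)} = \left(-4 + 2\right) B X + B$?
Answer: $48600$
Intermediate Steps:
$u{\left(c \right)} = -3$ ($u{\left(c \right)} = -3 + 0 = -3$)
$A{\left(B,X \right)} = B - 2 B X$ ($A{\left(B,X \right)} = - 2 B X + B = B - 2 B X$)
$k{\left(Y,R \right)} = 216$ ($k{\left(Y,R \right)} = 6^{3} = 216$)
$k{\left(-5,6 \right)} \left(-15\right) A{\left(u{\left(6 \right)},-2 \right)} = 216 \left(-15\right) \left(- 3 \left(1 - -4\right)\right) = - 3240 \left(- 3 \left(1 + 4\right)\right) = - 3240 \left(\left(-3\right) 5\right) = \left(-3240\right) \left(-15\right) = 48600$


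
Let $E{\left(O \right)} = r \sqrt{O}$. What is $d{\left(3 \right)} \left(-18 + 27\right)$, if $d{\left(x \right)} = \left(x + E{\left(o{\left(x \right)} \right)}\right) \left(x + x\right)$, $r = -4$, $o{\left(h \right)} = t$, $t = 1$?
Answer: $-54$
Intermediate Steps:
$o{\left(h \right)} = 1$
$E{\left(O \right)} = - 4 \sqrt{O}$
$d{\left(x \right)} = 2 x \left(-4 + x\right)$ ($d{\left(x \right)} = \left(x - 4 \sqrt{1}\right) \left(x + x\right) = \left(x - 4\right) 2 x = \left(-4 + x\right) 2 x = 2 x \left(-4 + x\right)$)
$d{\left(3 \right)} \left(-18 + 27\right) = 2 \cdot 3 \left(-4 + 3\right) \left(-18 + 27\right) = 2 \cdot 3 \left(-1\right) 9 = \left(-6\right) 9 = -54$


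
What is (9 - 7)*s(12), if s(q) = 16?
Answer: 32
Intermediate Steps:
(9 - 7)*s(12) = (9 - 7)*16 = 2*16 = 32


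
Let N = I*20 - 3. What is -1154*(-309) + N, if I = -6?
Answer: 356463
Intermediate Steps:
N = -123 (N = -6*20 - 3 = -120 - 3 = -123)
-1154*(-309) + N = -1154*(-309) - 123 = 356586 - 123 = 356463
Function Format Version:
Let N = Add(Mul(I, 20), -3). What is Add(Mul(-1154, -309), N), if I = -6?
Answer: 356463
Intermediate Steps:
N = -123 (N = Add(Mul(-6, 20), -3) = Add(-120, -3) = -123)
Add(Mul(-1154, -309), N) = Add(Mul(-1154, -309), -123) = Add(356586, -123) = 356463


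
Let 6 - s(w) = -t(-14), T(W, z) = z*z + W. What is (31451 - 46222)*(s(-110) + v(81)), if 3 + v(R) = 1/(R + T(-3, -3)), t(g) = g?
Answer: 14121076/87 ≈ 1.6231e+5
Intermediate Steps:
T(W, z) = W + z² (T(W, z) = z² + W = W + z²)
v(R) = -3 + 1/(6 + R) (v(R) = -3 + 1/(R + (-3 + (-3)²)) = -3 + 1/(R + (-3 + 9)) = -3 + 1/(R + 6) = -3 + 1/(6 + R))
s(w) = -8 (s(w) = 6 - (-1)*(-14) = 6 - 1*14 = 6 - 14 = -8)
(31451 - 46222)*(s(-110) + v(81)) = (31451 - 46222)*(-8 + (-17 - 3*81)/(6 + 81)) = -14771*(-8 + (-17 - 243)/87) = -14771*(-8 + (1/87)*(-260)) = -14771*(-8 - 260/87) = -14771*(-956/87) = 14121076/87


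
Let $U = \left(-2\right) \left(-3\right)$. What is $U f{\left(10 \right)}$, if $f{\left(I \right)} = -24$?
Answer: $-144$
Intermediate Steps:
$U = 6$
$U f{\left(10 \right)} = 6 \left(-24\right) = -144$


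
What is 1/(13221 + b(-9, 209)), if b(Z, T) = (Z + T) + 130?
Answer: 1/13551 ≈ 7.3795e-5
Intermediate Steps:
b(Z, T) = 130 + T + Z (b(Z, T) = (T + Z) + 130 = 130 + T + Z)
1/(13221 + b(-9, 209)) = 1/(13221 + (130 + 209 - 9)) = 1/(13221 + 330) = 1/13551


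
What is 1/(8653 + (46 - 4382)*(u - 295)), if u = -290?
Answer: 1/2545213 ≈ 3.9289e-7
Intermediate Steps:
1/(8653 + (46 - 4382)*(u - 295)) = 1/(8653 + (46 - 4382)*(-290 - 295)) = 1/(8653 - 4336*(-585)) = 1/(8653 + 2536560) = 1/2545213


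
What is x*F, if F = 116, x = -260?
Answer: -30160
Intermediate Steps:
x*F = -260*116 = -30160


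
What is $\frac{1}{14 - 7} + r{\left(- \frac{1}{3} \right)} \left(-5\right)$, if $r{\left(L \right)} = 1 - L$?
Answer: $- \frac{137}{21} \approx -6.5238$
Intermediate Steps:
$\frac{1}{14 - 7} + r{\left(- \frac{1}{3} \right)} \left(-5\right) = \frac{1}{14 - 7} + \left(1 - - \frac{1}{3}\right) \left(-5\right) = \frac{1}{7} + \left(1 - \left(-1\right) \frac{1}{3}\right) \left(-5\right) = \frac{1}{7} + \left(1 - - \frac{1}{3}\right) \left(-5\right) = \frac{1}{7} + \left(1 + \frac{1}{3}\right) \left(-5\right) = \frac{1}{7} + \frac{4}{3} \left(-5\right) = \frac{1}{7} - \frac{20}{3} = - \frac{137}{21}$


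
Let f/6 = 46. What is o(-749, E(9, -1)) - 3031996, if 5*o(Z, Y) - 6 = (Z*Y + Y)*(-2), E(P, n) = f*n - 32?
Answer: -15620742/5 ≈ -3.1241e+6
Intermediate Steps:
f = 276 (f = 6*46 = 276)
E(P, n) = -32 + 276*n (E(P, n) = 276*n - 32 = -32 + 276*n)
o(Z, Y) = 6/5 - 2*Y/5 - 2*Y*Z/5 (o(Z, Y) = 6/5 + ((Z*Y + Y)*(-2))/5 = 6/5 + ((Y*Z + Y)*(-2))/5 = 6/5 + ((Y + Y*Z)*(-2))/5 = 6/5 + (-2*Y - 2*Y*Z)/5 = 6/5 + (-2*Y/5 - 2*Y*Z/5) = 6/5 - 2*Y/5 - 2*Y*Z/5)
o(-749, E(9, -1)) - 3031996 = (6/5 - 2*(-32 + 276*(-1))/5 - 2/5*(-32 + 276*(-1))*(-749)) - 3031996 = (6/5 - 2*(-32 - 276)/5 - 2/5*(-32 - 276)*(-749)) - 3031996 = (6/5 - 2/5*(-308) - 2/5*(-308)*(-749)) - 3031996 = (6/5 + 616/5 - 461384/5) - 3031996 = -460762/5 - 3031996 = -15620742/5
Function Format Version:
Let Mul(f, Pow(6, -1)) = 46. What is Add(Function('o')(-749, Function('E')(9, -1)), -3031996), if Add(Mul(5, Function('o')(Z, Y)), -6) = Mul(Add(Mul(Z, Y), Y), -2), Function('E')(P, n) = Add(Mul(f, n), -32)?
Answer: Rational(-15620742, 5) ≈ -3.1241e+6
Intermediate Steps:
f = 276 (f = Mul(6, 46) = 276)
Function('E')(P, n) = Add(-32, Mul(276, n)) (Function('E')(P, n) = Add(Mul(276, n), -32) = Add(-32, Mul(276, n)))
Function('o')(Z, Y) = Add(Rational(6, 5), Mul(Rational(-2, 5), Y), Mul(Rational(-2, 5), Y, Z)) (Function('o')(Z, Y) = Add(Rational(6, 5), Mul(Rational(1, 5), Mul(Add(Mul(Z, Y), Y), -2))) = Add(Rational(6, 5), Mul(Rational(1, 5), Mul(Add(Mul(Y, Z), Y), -2))) = Add(Rational(6, 5), Mul(Rational(1, 5), Mul(Add(Y, Mul(Y, Z)), -2))) = Add(Rational(6, 5), Mul(Rational(1, 5), Add(Mul(-2, Y), Mul(-2, Y, Z)))) = Add(Rational(6, 5), Add(Mul(Rational(-2, 5), Y), Mul(Rational(-2, 5), Y, Z))) = Add(Rational(6, 5), Mul(Rational(-2, 5), Y), Mul(Rational(-2, 5), Y, Z)))
Add(Function('o')(-749, Function('E')(9, -1)), -3031996) = Add(Add(Rational(6, 5), Mul(Rational(-2, 5), Add(-32, Mul(276, -1))), Mul(Rational(-2, 5), Add(-32, Mul(276, -1)), -749)), -3031996) = Add(Add(Rational(6, 5), Mul(Rational(-2, 5), Add(-32, -276)), Mul(Rational(-2, 5), Add(-32, -276), -749)), -3031996) = Add(Add(Rational(6, 5), Mul(Rational(-2, 5), -308), Mul(Rational(-2, 5), -308, -749)), -3031996) = Add(Add(Rational(6, 5), Rational(616, 5), Rational(-461384, 5)), -3031996) = Add(Rational(-460762, 5), -3031996) = Rational(-15620742, 5)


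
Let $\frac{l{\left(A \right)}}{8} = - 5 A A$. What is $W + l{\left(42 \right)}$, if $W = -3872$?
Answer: $-74432$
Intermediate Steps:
$l{\left(A \right)} = - 40 A^{2}$ ($l{\left(A \right)} = 8 - 5 A A = 8 \left(- 5 A^{2}\right) = - 40 A^{2}$)
$W + l{\left(42 \right)} = -3872 - 40 \cdot 42^{2} = -3872 - 70560 = -74432$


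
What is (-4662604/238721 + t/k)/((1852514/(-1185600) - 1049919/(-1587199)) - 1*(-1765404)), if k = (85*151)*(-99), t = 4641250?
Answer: -441125817990908508036800/33590300909708206683000055767 ≈ -1.3133e-5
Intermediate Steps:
k = -1270665 (k = 12835*(-99) = -1270665)
(-4662604/238721 + t/k)/((1852514/(-1185600) - 1049919/(-1587199)) - 1*(-1765404)) = (-4662604/238721 + 4641250/(-1270665))/((1852514/(-1185600) - 1049919/(-1587199)) - 1*(-1765404)) = (-4662604*1/238721 + 4641250*(-1/1270665))/((1852514*(-1/1185600) - 1049919*(-1/1587199)) + 1765404) = (-4662604/238721 - 928250/254133)/((-926257/592800 + 1049919/1587199) + 1765404) = -1406514310582/(60666883893*(-847762200943/940891567200 + 1765404)) = -1406514310582/(60666883893*1661052888538947857/940891567200) = -1406514310582/60666883893*940891567200/1661052888538947857 = -441125817990908508036800/33590300909708206683000055767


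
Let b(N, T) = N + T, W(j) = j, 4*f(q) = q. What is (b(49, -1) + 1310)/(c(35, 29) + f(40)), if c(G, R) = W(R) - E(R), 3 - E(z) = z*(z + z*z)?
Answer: 679/12633 ≈ 0.053748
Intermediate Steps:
f(q) = q/4
E(z) = 3 - z*(z + z²) (E(z) = 3 - z*(z + z*z) = 3 - z*(z + z²))
c(G, R) = -3 + R + R² + R³ (c(G, R) = R - (3 - R² - R³) = R + (-3 + R² + R³) = -3 + R + R² + R³)
(b(49, -1) + 1310)/(c(35, 29) + f(40)) = ((49 - 1) + 1310)/((-3 + 29 + 29² + 29³) + (¼)*40) = (48 + 1310)/((-3 + 29 + 841 + 24389) + 10) = 1358/(25256 + 10) = 1358/25266 = 1358*(1/25266) = 679/12633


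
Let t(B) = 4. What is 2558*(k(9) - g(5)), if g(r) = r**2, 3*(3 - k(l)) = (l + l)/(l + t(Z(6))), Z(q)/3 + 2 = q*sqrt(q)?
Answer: -746936/13 ≈ -57457.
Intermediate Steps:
Z(q) = -6 + 3*q**(3/2) (Z(q) = -6 + 3*(q*sqrt(q)) = -6 + 3*q**(3/2))
k(l) = 3 - 2*l/(3*(4 + l)) (k(l) = 3 - (l + l)/(3*(l + 4)) = 3 - 2*l/(3*(4 + l)))
2558*(k(9) - g(5)) = 2558*((36 + 7*9)/(3*(4 + 9)) - 1*5**2) = 2558*((1/3)*(36 + 63)/13 - 1*25) = 2558*((1/3)*(1/13)*99 - 25) = 2558*(33/13 - 25) = 2558*(-292/13) = -746936/13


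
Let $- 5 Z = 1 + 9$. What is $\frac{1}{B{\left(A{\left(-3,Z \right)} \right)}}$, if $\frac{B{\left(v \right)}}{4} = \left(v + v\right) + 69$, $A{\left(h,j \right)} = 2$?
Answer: $\frac{1}{292} \approx 0.0034247$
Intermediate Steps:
$Z = -2$ ($Z = - \frac{1 + 9}{5} = \left(- \frac{1}{5}\right) 10 = -2$)
$B{\left(v \right)} = 276 + 8 v$ ($B{\left(v \right)} = 4 \left(\left(v + v\right) + 69\right) = 4 \left(2 v + 69\right) = 4 \left(69 + 2 v\right) = 276 + 8 v$)
$\frac{1}{B{\left(A{\left(-3,Z \right)} \right)}} = \frac{1}{276 + 8 \cdot 2} = \frac{1}{276 + 16} = \frac{1}{292}$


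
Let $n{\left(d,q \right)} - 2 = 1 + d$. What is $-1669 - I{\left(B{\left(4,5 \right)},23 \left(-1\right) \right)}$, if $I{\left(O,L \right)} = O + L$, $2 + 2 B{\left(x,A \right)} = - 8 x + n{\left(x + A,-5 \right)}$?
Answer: $-1635$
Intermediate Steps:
$n{\left(d,q \right)} = 3 + d$ ($n{\left(d,q \right)} = 2 + \left(1 + d\right) = 3 + d$)
$B{\left(x,A \right)} = \frac{1}{2} + \frac{A}{2} - \frac{7 x}{2}$ ($B{\left(x,A \right)} = -1 + \frac{- 8 x + \left(3 + \left(x + A\right)\right)}{2} = -1 + \frac{- 8 x + \left(3 + \left(A + x\right)\right)}{2} = -1 + \frac{- 8 x + \left(3 + A + x\right)}{2} = -1 + \frac{3 + A - 7 x}{2} = -1 + \left(\frac{3}{2} + \frac{A}{2} - \frac{7 x}{2}\right) = \frac{1}{2} + \frac{A}{2} - \frac{7 x}{2}$)
$I{\left(O,L \right)} = L + O$
$-1669 - I{\left(B{\left(4,5 \right)},23 \left(-1\right) \right)} = -1669 - \left(23 \left(-1\right) + \left(\frac{1}{2} + \frac{1}{2} \cdot 5 - 14\right)\right) = -1669 - \left(-23 + \left(\frac{1}{2} + \frac{5}{2} - 14\right)\right) = -1669 - \left(-23 - 11\right) = -1669 - -34 = -1669 + 34 = -1635$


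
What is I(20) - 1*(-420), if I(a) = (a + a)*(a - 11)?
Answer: 780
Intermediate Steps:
I(a) = 2*a*(-11 + a) (I(a) = (2*a)*(-11 + a) = 2*a*(-11 + a))
I(20) - 1*(-420) = 2*20*(-11 + 20) - 1*(-420) = 2*20*9 + 420 = 360 + 420 = 780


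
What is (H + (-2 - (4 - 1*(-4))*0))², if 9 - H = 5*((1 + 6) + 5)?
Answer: 2809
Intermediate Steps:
H = -51 (H = 9 - 5*((1 + 6) + 5) = 9 - 5*(7 + 5) = 9 - 5*12 = 9 - 1*60 = 9 - 60 = -51)
(H + (-2 - (4 - 1*(-4))*0))² = (-51 + (-2 - (4 - 1*(-4))*0))² = (-51 + (-2 - (4 + 4)*0))² = (-51 + (-2 - 8*0))² = (-51 + (-2 - 1*0))² = (-51 + (-2 + 0))² = (-51 - 2)² = (-53)² = 2809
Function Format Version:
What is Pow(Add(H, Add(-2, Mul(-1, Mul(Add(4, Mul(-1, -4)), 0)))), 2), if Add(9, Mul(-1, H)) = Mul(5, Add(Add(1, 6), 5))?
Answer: 2809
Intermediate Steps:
H = -51 (H = Add(9, Mul(-1, Mul(5, Add(Add(1, 6), 5)))) = Add(9, Mul(-1, Mul(5, Add(7, 5)))) = Add(9, Mul(-1, Mul(5, 12))) = Add(9, Mul(-1, 60)) = Add(9, -60) = -51)
Pow(Add(H, Add(-2, Mul(-1, Mul(Add(4, Mul(-1, -4)), 0)))), 2) = Pow(Add(-51, Add(-2, Mul(-1, Mul(Add(4, Mul(-1, -4)), 0)))), 2) = Pow(Add(-51, Add(-2, Mul(-1, Mul(Add(4, 4), 0)))), 2) = Pow(Add(-51, Add(-2, Mul(-1, Mul(8, 0)))), 2) = Pow(Add(-51, Add(-2, Mul(-1, 0))), 2) = Pow(Add(-51, Add(-2, 0)), 2) = Pow(Add(-51, -2), 2) = Pow(-53, 2) = 2809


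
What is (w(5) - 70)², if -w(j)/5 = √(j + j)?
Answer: 5150 + 700*√10 ≈ 7363.6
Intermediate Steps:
w(j) = -5*√2*√j (w(j) = -5*√(j + j) = -5*√2*√j)
(w(5) - 70)² = (-5*√2*√5 - 70)² = (-5*√10 - 70)² = (-70 - 5*√10)²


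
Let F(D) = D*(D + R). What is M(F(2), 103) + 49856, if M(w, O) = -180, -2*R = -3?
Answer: 49676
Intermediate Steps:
R = 3/2 (R = -½*(-3) = 3/2 ≈ 1.5000)
F(D) = D*(3/2 + D) (F(D) = D*(D + 3/2) = D*(3/2 + D))
M(F(2), 103) + 49856 = -180 + 49856 = 49676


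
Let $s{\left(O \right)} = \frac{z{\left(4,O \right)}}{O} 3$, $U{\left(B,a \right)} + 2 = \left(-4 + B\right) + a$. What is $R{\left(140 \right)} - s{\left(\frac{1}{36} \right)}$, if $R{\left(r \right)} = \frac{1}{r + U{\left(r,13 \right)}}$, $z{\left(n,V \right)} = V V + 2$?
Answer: $- \frac{744179}{3444} \approx -216.08$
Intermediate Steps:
$U{\left(B,a \right)} = -6 + B + a$ ($U{\left(B,a \right)} = -2 + \left(\left(-4 + B\right) + a\right) = -2 + \left(-4 + B + a\right) = -6 + B + a$)
$z{\left(n,V \right)} = 2 + V^{2}$ ($z{\left(n,V \right)} = V^{2} + 2 = 2 + V^{2}$)
$R{\left(r \right)} = \frac{1}{7 + 2 r}$ ($R{\left(r \right)} = \frac{1}{r + \left(-6 + r + 13\right)} = \frac{1}{r + \left(7 + r\right)} = \frac{1}{7 + 2 r}$)
$s{\left(O \right)} = \frac{3 \left(2 + O^{2}\right)}{O}$ ($s{\left(O \right)} = \frac{2 + O^{2}}{O} 3 = \frac{3 \left(2 + O^{2}\right)}{O}$)
$R{\left(140 \right)} - s{\left(\frac{1}{36} \right)} = \frac{1}{7 + 2 \cdot 140} - \left(\frac{3}{36} + \frac{6}{\frac{1}{36}}\right) = \frac{1}{7 + 280} - \left(3 \cdot \frac{1}{36} + 6 \frac{1}{\frac{1}{36}}\right) = \frac{1}{287} - \left(\frac{1}{12} + 6 \cdot 36\right) = \frac{1}{287} - \left(\frac{1}{12} + 216\right) = \frac{1}{287} - \frac{2593}{12} = - \frac{744179}{3444}$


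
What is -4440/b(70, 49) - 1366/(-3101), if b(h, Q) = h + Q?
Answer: -1943698/52717 ≈ -36.870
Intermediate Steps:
b(h, Q) = Q + h
-4440/b(70, 49) - 1366/(-3101) = -4440/(49 + 70) - 1366/(-3101) = -4440/119 - 1366*(-1/3101) = -4440*1/119 + 1366/3101 = -4440/119 + 1366/3101 = -1943698/52717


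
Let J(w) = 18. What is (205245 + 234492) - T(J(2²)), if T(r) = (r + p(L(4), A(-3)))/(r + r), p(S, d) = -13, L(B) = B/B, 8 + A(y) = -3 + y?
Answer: 15830527/36 ≈ 4.3974e+5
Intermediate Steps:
A(y) = -11 + y (A(y) = -8 + (-3 + y) = -11 + y)
L(B) = 1
T(r) = (-13 + r)/(2*r) (T(r) = (r - 13)/(r + r) = (-13 + r)/((2*r)) = (-13 + r)*(1/(2*r)) = (-13 + r)/(2*r))
(205245 + 234492) - T(J(2²)) = (205245 + 234492) - (-13 + 18)/(2*18) = 439737 - 5/(2*18) = 439737 - 1*5/36 = 439737 - 5/36 = 15830527/36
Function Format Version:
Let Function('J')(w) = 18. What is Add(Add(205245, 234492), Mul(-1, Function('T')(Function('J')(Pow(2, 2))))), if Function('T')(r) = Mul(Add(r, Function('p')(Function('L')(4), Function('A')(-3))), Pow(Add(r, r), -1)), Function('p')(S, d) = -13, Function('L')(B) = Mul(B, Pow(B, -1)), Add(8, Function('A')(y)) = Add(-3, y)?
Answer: Rational(15830527, 36) ≈ 4.3974e+5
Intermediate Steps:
Function('A')(y) = Add(-11, y) (Function('A')(y) = Add(-8, Add(-3, y)) = Add(-11, y))
Function('L')(B) = 1
Function('T')(r) = Mul(Rational(1, 2), Pow(r, -1), Add(-13, r)) (Function('T')(r) = Mul(Add(r, -13), Pow(Add(r, r), -1)) = Mul(Add(-13, r), Pow(Mul(2, r), -1)) = Mul(Add(-13, r), Mul(Rational(1, 2), Pow(r, -1))) = Mul(Rational(1, 2), Pow(r, -1), Add(-13, r)))
Add(Add(205245, 234492), Mul(-1, Function('T')(Function('J')(Pow(2, 2))))) = Add(Add(205245, 234492), Mul(-1, Mul(Rational(1, 2), Pow(18, -1), Add(-13, 18)))) = Add(439737, Mul(-1, Mul(Rational(1, 2), Rational(1, 18), 5))) = Add(439737, Mul(-1, Rational(5, 36))) = Add(439737, Rational(-5, 36)) = Rational(15830527, 36)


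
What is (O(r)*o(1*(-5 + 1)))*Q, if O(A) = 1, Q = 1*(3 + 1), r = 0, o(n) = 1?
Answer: 4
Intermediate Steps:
Q = 4 (Q = 1*4 = 4)
(O(r)*o(1*(-5 + 1)))*Q = (1*1)*4 = 1*4 = 4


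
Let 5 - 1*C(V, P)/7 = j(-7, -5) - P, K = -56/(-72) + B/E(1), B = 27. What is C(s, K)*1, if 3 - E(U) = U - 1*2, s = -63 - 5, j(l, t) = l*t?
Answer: -5663/36 ≈ -157.31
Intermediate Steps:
s = -68
E(U) = 5 - U (E(U) = 3 - (U - 1*2) = 3 - (U - 2) = 3 - (-2 + U) = 3 + (2 - U) = 5 - U)
K = 271/36 (K = -56/(-72) + 27/(5 - 1*1) = -56*(-1/72) + 27/(5 - 1) = 7/9 + 27/4 = 271/36 ≈ 7.5278)
C(V, P) = -210 + 7*P (C(V, P) = 35 - 7*(-7*(-5) - P) = 35 - 7*(35 - P) = 35 + (-245 + 7*P) = -210 + 7*P)
C(s, K)*1 = (-210 + 7*(271/36))*1 = (-210 + 1897/36)*1 = -5663/36*1 = -5663/36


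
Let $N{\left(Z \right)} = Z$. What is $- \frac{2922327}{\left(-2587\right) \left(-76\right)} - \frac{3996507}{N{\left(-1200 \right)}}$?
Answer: $\frac{65187870157}{19661200} \approx 3315.6$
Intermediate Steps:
$- \frac{2922327}{\left(-2587\right) \left(-76\right)} - \frac{3996507}{N{\left(-1200 \right)}} = - \frac{2922327}{\left(-2587\right) \left(-76\right)} - \frac{3996507}{-1200} = - \frac{2922327}{196612} - - \frac{1332169}{400} = \left(-2922327\right) \frac{1}{196612} + \frac{1332169}{400} = - \frac{2922327}{196612} + \frac{1332169}{400} = \frac{65187870157}{19661200}$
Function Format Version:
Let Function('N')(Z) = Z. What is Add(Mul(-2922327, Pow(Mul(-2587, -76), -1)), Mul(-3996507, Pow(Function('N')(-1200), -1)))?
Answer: Rational(65187870157, 19661200) ≈ 3315.6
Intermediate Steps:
Add(Mul(-2922327, Pow(Mul(-2587, -76), -1)), Mul(-3996507, Pow(Function('N')(-1200), -1))) = Add(Mul(-2922327, Pow(Mul(-2587, -76), -1)), Mul(-3996507, Pow(-1200, -1))) = Add(Mul(-2922327, Pow(196612, -1)), Mul(-3996507, Rational(-1, 1200))) = Add(Mul(-2922327, Rational(1, 196612)), Rational(1332169, 400)) = Add(Rational(-2922327, 196612), Rational(1332169, 400)) = Rational(65187870157, 19661200)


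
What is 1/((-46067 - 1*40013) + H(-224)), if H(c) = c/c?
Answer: -1/86079 ≈ -1.1617e-5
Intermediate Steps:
H(c) = 1
1/((-46067 - 1*40013) + H(-224)) = 1/((-46067 - 1*40013) + 1) = 1/((-46067 - 40013) + 1) = 1/(-86080 + 1) = 1/(-86079) = -1/86079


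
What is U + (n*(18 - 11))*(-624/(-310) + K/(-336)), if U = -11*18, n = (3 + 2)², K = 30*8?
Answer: 907/31 ≈ 29.258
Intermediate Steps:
K = 240
n = 25 (n = 5² = 25)
U = -198
U + (n*(18 - 11))*(-624/(-310) + K/(-336)) = -198 + (25*(18 - 11))*(-624/(-310) + 240/(-336)) = -198 + (25*7)*(-624*(-1/310) + 240*(-1/336)) = -198 + 175*(312/155 - 5/7) = -198 + 175*(1409/1085) = -198 + 7045/31 = 907/31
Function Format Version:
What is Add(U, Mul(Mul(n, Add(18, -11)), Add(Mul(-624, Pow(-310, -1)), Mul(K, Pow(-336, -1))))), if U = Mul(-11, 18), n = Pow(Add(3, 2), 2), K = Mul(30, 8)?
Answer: Rational(907, 31) ≈ 29.258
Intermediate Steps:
K = 240
n = 25 (n = Pow(5, 2) = 25)
U = -198
Add(U, Mul(Mul(n, Add(18, -11)), Add(Mul(-624, Pow(-310, -1)), Mul(K, Pow(-336, -1))))) = Add(-198, Mul(Mul(25, Add(18, -11)), Add(Mul(-624, Pow(-310, -1)), Mul(240, Pow(-336, -1))))) = Add(-198, Mul(Mul(25, 7), Add(Mul(-624, Rational(-1, 310)), Mul(240, Rational(-1, 336))))) = Add(-198, Mul(175, Add(Rational(312, 155), Rational(-5, 7)))) = Add(-198, Mul(175, Rational(1409, 1085))) = Add(-198, Rational(7045, 31)) = Rational(907, 31)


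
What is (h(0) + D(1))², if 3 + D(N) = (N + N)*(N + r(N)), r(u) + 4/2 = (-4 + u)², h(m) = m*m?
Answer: 169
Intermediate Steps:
h(m) = m²
r(u) = -2 + (-4 + u)²
D(N) = -3 + 2*N*(-2 + N + (-4 + N)²) (D(N) = -3 + (N + N)*(N + (-2 + (-4 + N)²)) = -3 + (2*N)*(-2 + N + (-4 + N)²) = -3 + 2*N*(-2 + N + (-4 + N)²))
(h(0) + D(1))² = (0² + (-3 - 14*1² + 2*1³ + 28*1))² = (0 + (-3 - 14*1 + 2*1 + 28))² = (0 + (-3 - 14 + 2 + 28))² = (0 + 13)² = 13² = 169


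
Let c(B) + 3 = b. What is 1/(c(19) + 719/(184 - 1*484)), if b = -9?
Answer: -300/4319 ≈ -0.069461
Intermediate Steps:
c(B) = -12 (c(B) = -3 - 9 = -12)
1/(c(19) + 719/(184 - 1*484)) = 1/(-12 + 719/(184 - 1*484)) = 1/(-12 + 719/(184 - 484)) = 1/(-12 + 719/(-300)) = 1/(-12 + 719*(-1/300)) = 1/(-12 - 719/300) = 1/(-4319/300) = -300/4319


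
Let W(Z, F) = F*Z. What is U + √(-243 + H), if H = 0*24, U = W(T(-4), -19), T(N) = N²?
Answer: -304 + 9*I*√3 ≈ -304.0 + 15.588*I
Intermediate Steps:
U = -304 (U = -19*(-4)² = -19*16 = -304)
H = 0
U + √(-243 + H) = -304 + √(-243 + 0) = -304 + √(-243) = -304 + 9*I*√3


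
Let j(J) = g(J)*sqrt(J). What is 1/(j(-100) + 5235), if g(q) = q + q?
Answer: 1047/6281045 + 80*I/1256209 ≈ 0.00016669 + 6.3684e-5*I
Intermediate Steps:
g(q) = 2*q
j(J) = 2*J**(3/2) (j(J) = (2*J)*sqrt(J) = 2*J**(3/2))
1/(j(-100) + 5235) = 1/(2*(-100)**(3/2) + 5235) = 1/(2*(-1000*I) + 5235) = 1/(-2000*I + 5235) = 1/(5235 - 2000*I) = (5235 + 2000*I)/31405225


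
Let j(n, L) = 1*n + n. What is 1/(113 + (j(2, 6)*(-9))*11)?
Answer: -1/283 ≈ -0.0035336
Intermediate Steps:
j(n, L) = 2*n (j(n, L) = n + n = 2*n)
1/(113 + (j(2, 6)*(-9))*11) = 1/(113 + ((2*2)*(-9))*11) = 1/(113 + (4*(-9))*11) = 1/(113 - 36*11) = 1/(113 - 396) = 1/(-283) = -1/283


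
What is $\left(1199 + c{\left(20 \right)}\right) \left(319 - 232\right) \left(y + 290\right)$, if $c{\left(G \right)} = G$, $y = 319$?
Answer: $64586277$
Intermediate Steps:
$\left(1199 + c{\left(20 \right)}\right) \left(319 - 232\right) \left(y + 290\right) = \left(1199 + 20\right) \left(319 - 232\right) \left(319 + 290\right) = 1219 \cdot 87 \cdot 609 = 1219 \cdot 52983 = 64586277$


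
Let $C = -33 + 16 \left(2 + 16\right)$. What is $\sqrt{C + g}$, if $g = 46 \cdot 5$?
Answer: $\sqrt{485} \approx 22.023$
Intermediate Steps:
$C = 255$ ($C = -33 + 16 \cdot 18 = -33 + 288 = 255$)
$g = 230$
$\sqrt{C + g} = \sqrt{255 + 230} = \sqrt{485}$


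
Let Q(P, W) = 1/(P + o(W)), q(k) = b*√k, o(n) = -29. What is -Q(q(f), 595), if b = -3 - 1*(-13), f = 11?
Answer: -29/259 - 10*√11/259 ≈ -0.24002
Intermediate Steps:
b = 10 (b = -3 + 13 = 10)
q(k) = 10*√k
Q(P, W) = 1/(-29 + P) (Q(P, W) = 1/(P - 29) = 1/(-29 + P))
-Q(q(f), 595) = -1/(-29 + 10*√11)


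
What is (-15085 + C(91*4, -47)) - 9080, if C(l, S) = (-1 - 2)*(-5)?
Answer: -24150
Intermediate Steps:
C(l, S) = 15 (C(l, S) = -3*(-5) = 15)
(-15085 + C(91*4, -47)) - 9080 = (-15085 + 15) - 9080 = -15070 - 9080 = -24150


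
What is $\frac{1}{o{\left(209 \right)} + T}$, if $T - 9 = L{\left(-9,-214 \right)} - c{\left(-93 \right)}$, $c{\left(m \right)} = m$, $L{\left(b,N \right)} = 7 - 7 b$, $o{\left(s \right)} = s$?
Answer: $\frac{1}{381} \approx 0.0026247$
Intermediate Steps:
$T = 172$ ($T = 9 + \left(\left(7 - -63\right) - -93\right) = 9 + \left(\left(7 + 63\right) + 93\right) = 9 + \left(70 + 93\right) = 9 + 163 = 172$)
$\frac{1}{o{\left(209 \right)} + T} = \frac{1}{209 + 172} = \frac{1}{381}$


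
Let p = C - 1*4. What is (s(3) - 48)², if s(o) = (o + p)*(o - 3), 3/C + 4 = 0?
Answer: 2304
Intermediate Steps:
C = -¾ (C = 3/(-4 + 0) = 3/(-4) = 3*(-¼) = -¾ ≈ -0.75000)
p = -19/4 (p = -¾ - 1*4 = -¾ - 4 = -19/4 ≈ -4.7500)
s(o) = (-3 + o)*(-19/4 + o) (s(o) = (o - 19/4)*(o - 3) = (-19/4 + o)*(-3 + o) = (-3 + o)*(-19/4 + o))
(s(3) - 48)² = ((57/4 + 3² - 31/4*3) - 48)² = ((57/4 + 9 - 93/4) - 48)² = (0 - 48)² = (-48)² = 2304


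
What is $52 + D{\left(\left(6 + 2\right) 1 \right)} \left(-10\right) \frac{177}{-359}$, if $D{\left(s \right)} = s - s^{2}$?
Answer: $- \frac{80452}{359} \approx -224.1$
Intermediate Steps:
$52 + D{\left(\left(6 + 2\right) 1 \right)} \left(-10\right) \frac{177}{-359} = 52 + \left(6 + 2\right) 1 \left(1 - \left(6 + 2\right) 1\right) \left(-10\right) \frac{177}{-359} = 52 + 8 \cdot 1 \left(1 - 8 \cdot 1\right) \left(-10\right) 177 \left(- \frac{1}{359}\right) = 52 + 8 \left(1 - 8\right) \left(-10\right) \left(- \frac{177}{359}\right) = 52 + 8 \left(-7\right) \left(-10\right) \left(- \frac{177}{359}\right) = 52 + \left(-56\right) \left(-10\right) \left(- \frac{177}{359}\right) = 52 + 560 \left(- \frac{177}{359}\right) = 52 - \frac{99120}{359} = - \frac{80452}{359}$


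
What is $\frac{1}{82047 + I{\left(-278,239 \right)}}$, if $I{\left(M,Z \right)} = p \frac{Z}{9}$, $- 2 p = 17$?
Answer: $\frac{18}{1472783} \approx 1.2222 \cdot 10^{-5}$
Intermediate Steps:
$p = - \frac{17}{2}$ ($p = \left(- \frac{1}{2}\right) 17 = - \frac{17}{2} \approx -8.5$)
$I{\left(M,Z \right)} = - \frac{17 Z}{18}$ ($I{\left(M,Z \right)} = - \frac{17 \frac{Z}{9}}{2} = - \frac{17 Z}{18}$)
$\frac{1}{82047 + I{\left(-278,239 \right)}} = \frac{1}{82047 - \frac{4063}{18}} = \frac{1}{\frac{1472783}{18}} = \frac{18}{1472783}$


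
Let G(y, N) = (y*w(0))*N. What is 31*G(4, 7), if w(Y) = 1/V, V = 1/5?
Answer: 4340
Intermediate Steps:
V = ⅕ ≈ 0.20000
w(Y) = 5 (w(Y) = 1/(⅕) = 5)
G(y, N) = 5*N*y (G(y, N) = (y*5)*N = (5*y)*N = 5*N*y)
31*G(4, 7) = 31*(5*7*4) = 31*140 = 4340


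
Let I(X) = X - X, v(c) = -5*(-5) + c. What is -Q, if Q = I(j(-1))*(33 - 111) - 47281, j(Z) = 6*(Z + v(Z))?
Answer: 47281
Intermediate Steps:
v(c) = 25 + c
j(Z) = 150 + 12*Z (j(Z) = 6*(Z + (25 + Z)) = 6*(25 + 2*Z) = 150 + 12*Z)
I(X) = 0
Q = -47281 (Q = 0*(33 - 111) - 47281 = 0*(-78) - 47281 = 0 - 47281 = -47281)
-Q = -1*(-47281) = 47281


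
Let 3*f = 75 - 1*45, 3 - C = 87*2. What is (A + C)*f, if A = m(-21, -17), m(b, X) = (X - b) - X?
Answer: -1500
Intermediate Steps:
C = -171 (C = 3 - 87*2 = 3 - 1*174 = 3 - 174 = -171)
m(b, X) = -b
f = 10 (f = (75 - 1*45)/3 = (75 - 45)/3 = (⅓)*30 = 10)
A = 21 (A = -1*(-21) = 21)
(A + C)*f = (21 - 171)*10 = -150*10 = -1500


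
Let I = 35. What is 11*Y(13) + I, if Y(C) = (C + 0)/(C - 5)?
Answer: 423/8 ≈ 52.875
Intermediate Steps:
Y(C) = C/(-5 + C)
11*Y(13) + I = 11*(13/(-5 + 13)) + 35 = 11*(13/8) + 35 = 143/8 + 35 = 423/8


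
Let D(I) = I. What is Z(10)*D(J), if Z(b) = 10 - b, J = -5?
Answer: 0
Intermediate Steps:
Z(10)*D(J) = (10 - 1*10)*(-5) = (10 - 10)*(-5) = 0*(-5) = 0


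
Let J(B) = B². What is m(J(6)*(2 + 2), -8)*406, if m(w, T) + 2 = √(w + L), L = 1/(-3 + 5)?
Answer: -812 + 3451*√2 ≈ 4068.4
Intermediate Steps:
L = ½ (L = 1/2 = ½ ≈ 0.50000)
m(w, T) = -2 + √(½ + w) (m(w, T) = -2 + √(w + ½) = -2 + √(½ + w))
m(J(6)*(2 + 2), -8)*406 = (-2 + √(2 + 4*(6²*(2 + 2)))/2)*406 = (-2 + √(2 + 4*(36*4))/2)*406 = (-2 + √(2 + 4*144)/2)*406 = (-2 + √(2 + 576)/2)*406 = (-2 + √578/2)*406 = (-2 + (17*√2)/2)*406 = (-2 + 17*√2/2)*406 = -812 + 3451*√2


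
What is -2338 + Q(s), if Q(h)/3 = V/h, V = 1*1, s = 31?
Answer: -72475/31 ≈ -2337.9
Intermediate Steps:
V = 1
Q(h) = 3/h (Q(h) = 3*(1/h) = 3/h)
-2338 + Q(s) = -2338 + 3/31 = -72475/31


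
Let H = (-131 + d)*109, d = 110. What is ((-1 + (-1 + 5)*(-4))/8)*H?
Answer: 38913/8 ≈ 4864.1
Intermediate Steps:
H = -2289 (H = (-131 + 110)*109 = -21*109 = -2289)
((-1 + (-1 + 5)*(-4))/8)*H = ((-1 + (-1 + 5)*(-4))/8)*(-2289) = ((-1 + 4*(-4))*(⅛))*(-2289) = ((-1 - 16)*(⅛))*(-2289) = -17*⅛*(-2289) = -17/8*(-2289) = 38913/8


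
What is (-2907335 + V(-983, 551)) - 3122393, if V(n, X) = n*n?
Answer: -5063439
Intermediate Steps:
V(n, X) = n²
(-2907335 + V(-983, 551)) - 3122393 = (-2907335 + (-983)²) - 3122393 = (-2907335 + 966289) - 3122393 = -1941046 - 3122393 = -5063439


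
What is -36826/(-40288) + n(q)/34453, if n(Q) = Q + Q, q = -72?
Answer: 631482353/694021232 ≈ 0.90989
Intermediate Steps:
n(Q) = 2*Q
-36826/(-40288) + n(q)/34453 = -36826/(-40288) + (2*(-72))/34453 = -36826*(-1/40288) - 144*1/34453 = 18413/20144 - 144/34453 = 631482353/694021232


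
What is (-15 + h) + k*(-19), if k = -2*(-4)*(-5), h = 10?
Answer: 755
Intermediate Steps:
k = -40 (k = 8*(-5) = -40)
(-15 + h) + k*(-19) = (-15 + 10) - 40*(-19) = -5 + 760 = 755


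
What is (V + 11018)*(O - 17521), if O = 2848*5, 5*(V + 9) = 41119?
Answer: -315514084/5 ≈ -6.3103e+7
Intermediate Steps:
V = 41074/5 (V = -9 + (⅕)*41119 = -9 + 41119/5 = 41074/5 ≈ 8214.8)
O = 14240
(V + 11018)*(O - 17521) = (41074/5 + 11018)*(14240 - 17521) = (96164/5)*(-3281) = -315514084/5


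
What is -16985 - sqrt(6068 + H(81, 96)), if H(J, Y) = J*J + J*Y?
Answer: -16985 - sqrt(20405) ≈ -17128.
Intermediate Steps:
H(J, Y) = J**2 + J*Y
-16985 - sqrt(6068 + H(81, 96)) = -16985 - sqrt(6068 + 81*(81 + 96)) = -16985 - sqrt(6068 + 81*177) = -16985 - sqrt(6068 + 14337) = -16985 - sqrt(20405)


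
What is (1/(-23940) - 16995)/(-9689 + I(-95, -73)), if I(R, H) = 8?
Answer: 406860301/231763140 ≈ 1.7555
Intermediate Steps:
(1/(-23940) - 16995)/(-9689 + I(-95, -73)) = (1/(-23940) - 16995)/(-9689 + 8) = (-1/23940 - 16995)/(-9681) = -406860301/23940*(-1/9681) = 406860301/231763140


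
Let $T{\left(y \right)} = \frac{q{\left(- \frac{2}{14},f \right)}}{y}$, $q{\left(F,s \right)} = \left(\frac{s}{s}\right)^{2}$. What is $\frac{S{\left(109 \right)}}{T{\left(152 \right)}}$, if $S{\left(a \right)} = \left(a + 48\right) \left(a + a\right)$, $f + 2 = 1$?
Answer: $5202352$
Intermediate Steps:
$f = -1$ ($f = -2 + 1 = -1$)
$q{\left(F,s \right)} = 1$ ($q{\left(F,s \right)} = 1^{2} = 1$)
$S{\left(a \right)} = 2 a \left(48 + a\right)$ ($S{\left(a \right)} = \left(48 + a\right) 2 a = 2 a \left(48 + a\right)$)
$T{\left(y \right)} = \frac{1}{y}$ ($T{\left(y \right)} = 1 \frac{1}{y} = \frac{1}{y}$)
$\frac{S{\left(109 \right)}}{T{\left(152 \right)}} = \frac{2 \cdot 109 \left(48 + 109\right)}{\frac{1}{152}} = 2 \cdot 109 \cdot 157 \frac{1}{\frac{1}{152}} = 34226 \cdot 152 = 5202352$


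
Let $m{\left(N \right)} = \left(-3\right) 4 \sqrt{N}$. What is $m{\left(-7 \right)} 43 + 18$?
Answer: $18 - 516 i \sqrt{7} \approx 18.0 - 1365.2 i$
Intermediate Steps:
$m{\left(N \right)} = - 12 \sqrt{N}$
$m{\left(-7 \right)} 43 + 18 = - 12 \sqrt{-7} \cdot 43 + 18 = - 12 i \sqrt{7} \cdot 43 + 18 = - 516 i \sqrt{7} + 18 = 18 - 516 i \sqrt{7}$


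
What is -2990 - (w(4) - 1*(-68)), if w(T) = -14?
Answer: -3044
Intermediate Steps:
-2990 - (w(4) - 1*(-68)) = -2990 - (-14 - 1*(-68)) = -2990 - (-14 + 68) = -2990 - 1*54 = -2990 - 54 = -3044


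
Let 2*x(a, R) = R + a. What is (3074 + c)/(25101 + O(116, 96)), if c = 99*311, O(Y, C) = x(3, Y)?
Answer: 67726/50321 ≈ 1.3459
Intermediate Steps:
x(a, R) = R/2 + a/2 (x(a, R) = (R + a)/2 = R/2 + a/2)
O(Y, C) = 3/2 + Y/2 (O(Y, C) = Y/2 + (½)*3 = Y/2 + 3/2 = 3/2 + Y/2)
c = 30789
(3074 + c)/(25101 + O(116, 96)) = (3074 + 30789)/(25101 + (3/2 + (½)*116)) = 33863/(25101 + (3/2 + 58)) = 33863/(25101 + 119/2) = 33863/(50321/2) = 33863*(2/50321) = 67726/50321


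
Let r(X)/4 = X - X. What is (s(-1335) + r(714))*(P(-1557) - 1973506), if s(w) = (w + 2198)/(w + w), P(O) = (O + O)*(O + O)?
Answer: -666537187/267 ≈ -2.4964e+6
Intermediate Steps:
P(O) = 4*O**2 (P(O) = (2*O)*(2*O) = 4*O**2)
r(X) = 0 (r(X) = 4*(X - X) = 4*0 = 0)
s(w) = (2198 + w)/(2*w) (s(w) = (2198 + w)/((2*w)) = (2198 + w)*(1/(2*w)) = (2198 + w)/(2*w))
(s(-1335) + r(714))*(P(-1557) - 1973506) = ((1/2)*(2198 - 1335)/(-1335) + 0)*(4*(-1557)**2 - 1973506) = ((1/2)*(-1/1335)*863 + 0)*(4*2424249 - 1973506) = (-863/2670 + 0)*(9696996 - 1973506) = -863/2670*7723490 = -666537187/267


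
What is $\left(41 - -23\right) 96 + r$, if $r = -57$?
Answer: $6087$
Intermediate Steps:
$\left(41 - -23\right) 96 + r = \left(41 - -23\right) 96 - 57 = \left(41 + 23\right) 96 - 57 = 64 \cdot 96 - 57 = 6144 - 57 = 6087$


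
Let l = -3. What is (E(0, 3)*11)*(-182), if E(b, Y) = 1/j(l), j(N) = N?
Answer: 2002/3 ≈ 667.33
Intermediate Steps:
E(b, Y) = -1/3 (E(b, Y) = 1/(-3) = -1/3)
(E(0, 3)*11)*(-182) = -1/3*11*(-182) = -11/3*(-182) = 2002/3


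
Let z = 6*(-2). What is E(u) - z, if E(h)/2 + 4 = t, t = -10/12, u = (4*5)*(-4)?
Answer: 7/3 ≈ 2.3333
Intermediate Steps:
u = -80 (u = 20*(-4) = -80)
t = -⅚ (t = -10*1/12 = -⅚ ≈ -0.83333)
E(h) = -29/3 (E(h) = -8 + 2*(-⅚) = -8 - 5/3 = -29/3)
z = -12
E(u) - z = -29/3 - 1*(-12) = -29/3 + 12 = 7/3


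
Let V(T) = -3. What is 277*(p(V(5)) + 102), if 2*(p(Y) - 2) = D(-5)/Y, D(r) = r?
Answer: 174233/6 ≈ 29039.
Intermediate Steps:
p(Y) = 2 - 5/(2*Y) (p(Y) = 2 + (-5/Y)/2 = 2 - 5/(2*Y))
277*(p(V(5)) + 102) = 277*((2 - 5/2/(-3)) + 102) = 277*((2 - 5/2*(-⅓)) + 102) = 277*((2 + ⅚) + 102) = 277*(17/6 + 102) = 277*(629/6) = 174233/6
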